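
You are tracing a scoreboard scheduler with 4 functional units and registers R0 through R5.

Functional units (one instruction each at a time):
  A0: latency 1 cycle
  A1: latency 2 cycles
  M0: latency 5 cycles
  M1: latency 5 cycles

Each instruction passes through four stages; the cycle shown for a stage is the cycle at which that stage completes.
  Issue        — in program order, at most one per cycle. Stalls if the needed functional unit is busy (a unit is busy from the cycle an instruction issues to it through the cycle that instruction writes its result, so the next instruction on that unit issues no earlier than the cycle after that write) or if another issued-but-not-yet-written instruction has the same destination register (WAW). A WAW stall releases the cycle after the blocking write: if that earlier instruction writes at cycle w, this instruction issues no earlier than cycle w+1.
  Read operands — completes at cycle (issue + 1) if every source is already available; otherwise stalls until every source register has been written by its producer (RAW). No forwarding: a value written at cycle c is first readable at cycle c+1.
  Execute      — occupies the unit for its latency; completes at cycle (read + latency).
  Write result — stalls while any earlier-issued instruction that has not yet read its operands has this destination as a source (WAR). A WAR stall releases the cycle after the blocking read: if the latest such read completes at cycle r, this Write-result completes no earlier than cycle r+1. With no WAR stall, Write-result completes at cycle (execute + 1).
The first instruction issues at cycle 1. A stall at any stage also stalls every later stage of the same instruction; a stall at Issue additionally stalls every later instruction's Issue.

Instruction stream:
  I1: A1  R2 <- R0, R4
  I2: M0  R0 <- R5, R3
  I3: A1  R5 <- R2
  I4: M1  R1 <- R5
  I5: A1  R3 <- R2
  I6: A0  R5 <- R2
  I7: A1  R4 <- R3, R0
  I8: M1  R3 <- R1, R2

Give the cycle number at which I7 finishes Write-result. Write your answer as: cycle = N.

  I1 | 1 | 2 | 4 | 5
  I2 | 2 | 3 | 8 | 9
  I3 | 6 | 7 | 9 | 10   struct: A1 busy until I1 writes@5
  I4 | 7 | 11 | 16 | 17   RAW R5: wait I3 write@10
  I5 | 11 | 12 | 14 | 15   struct: A1 busy until I3 writes@10
  I6 | 12 | 13 | 14 | 15
  I7 | 16 | 17 | 19 | 20   struct: A1 busy until I5 writes@15
  I8 | 18 | 19 | 24 | 25   struct: M1 busy until I4 writes@17

cycle = 20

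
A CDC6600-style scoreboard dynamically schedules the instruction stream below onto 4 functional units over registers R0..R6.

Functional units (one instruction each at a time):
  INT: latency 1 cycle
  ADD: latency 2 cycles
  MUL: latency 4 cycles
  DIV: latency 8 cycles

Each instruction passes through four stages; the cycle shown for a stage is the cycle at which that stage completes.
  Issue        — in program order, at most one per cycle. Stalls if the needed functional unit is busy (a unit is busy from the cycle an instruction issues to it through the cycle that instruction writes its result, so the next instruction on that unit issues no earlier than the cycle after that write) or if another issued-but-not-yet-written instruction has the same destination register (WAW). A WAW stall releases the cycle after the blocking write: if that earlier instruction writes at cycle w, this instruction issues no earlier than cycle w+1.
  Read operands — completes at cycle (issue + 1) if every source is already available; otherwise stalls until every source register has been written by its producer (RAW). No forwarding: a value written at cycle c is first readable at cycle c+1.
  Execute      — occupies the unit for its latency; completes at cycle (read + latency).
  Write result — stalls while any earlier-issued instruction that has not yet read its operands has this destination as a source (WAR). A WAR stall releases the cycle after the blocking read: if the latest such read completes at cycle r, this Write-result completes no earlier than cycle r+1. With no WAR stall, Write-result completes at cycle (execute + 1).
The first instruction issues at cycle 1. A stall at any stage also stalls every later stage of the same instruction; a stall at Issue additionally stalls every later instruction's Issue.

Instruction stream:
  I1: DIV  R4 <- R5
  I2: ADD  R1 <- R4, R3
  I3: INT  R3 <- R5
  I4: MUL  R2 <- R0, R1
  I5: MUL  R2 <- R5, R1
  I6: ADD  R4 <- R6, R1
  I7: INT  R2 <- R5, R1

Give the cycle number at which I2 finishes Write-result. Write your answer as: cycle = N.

cycle 1: I1 dispatched to DIV
cycle 2: I1 operands ready · I2 dispatched to ADD
cycle 3: I3 dispatched to INT
cycle 4: I3 operands ready · I4 dispatched to MUL
cycle 5: I3 complete
cycle 10: I1 complete
cycle 11: R4←I1
cycle 12: I2 operands ready
cycle 13: R3←I3
cycle 14: I2 complete
cycle 15: R1←I2
cycle 16: I4 operands ready
cycle 20: I4 complete
cycle 21: R2←I4
cycle 22: I5 dispatched to MUL
cycle 23: I5 operands ready · I6 dispatched to ADD
cycle 24: I6 operands ready
cycle 26: I6 complete
cycle 27: I5 complete · R4←I6
cycle 28: R2←I5
cycle 29: I7 dispatched to INT
cycle 30: I7 operands ready
cycle 31: I7 complete
cycle 32: R2←I7

cycle = 15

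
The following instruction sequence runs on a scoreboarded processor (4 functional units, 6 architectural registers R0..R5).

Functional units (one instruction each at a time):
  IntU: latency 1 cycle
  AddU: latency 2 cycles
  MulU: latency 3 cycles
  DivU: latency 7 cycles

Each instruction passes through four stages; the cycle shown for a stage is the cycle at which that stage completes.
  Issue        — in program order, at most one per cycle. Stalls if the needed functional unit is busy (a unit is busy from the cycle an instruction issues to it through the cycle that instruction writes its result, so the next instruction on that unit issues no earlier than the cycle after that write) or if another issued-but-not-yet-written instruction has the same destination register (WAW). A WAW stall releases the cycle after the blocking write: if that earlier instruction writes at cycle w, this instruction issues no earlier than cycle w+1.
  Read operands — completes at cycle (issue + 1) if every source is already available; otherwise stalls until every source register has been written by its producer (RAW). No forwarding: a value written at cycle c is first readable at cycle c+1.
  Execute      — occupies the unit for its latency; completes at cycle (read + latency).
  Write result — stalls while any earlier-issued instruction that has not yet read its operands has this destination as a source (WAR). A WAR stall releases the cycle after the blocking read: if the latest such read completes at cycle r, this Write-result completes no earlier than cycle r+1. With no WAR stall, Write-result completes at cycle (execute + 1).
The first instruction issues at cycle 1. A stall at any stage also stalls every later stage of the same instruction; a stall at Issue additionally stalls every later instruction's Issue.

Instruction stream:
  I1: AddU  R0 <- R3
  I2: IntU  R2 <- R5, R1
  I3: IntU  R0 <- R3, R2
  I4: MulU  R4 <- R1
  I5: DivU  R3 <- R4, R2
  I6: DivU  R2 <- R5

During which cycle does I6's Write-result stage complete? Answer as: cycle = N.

t=1  I1→AddU
t=2  I1 RO; I2→IntU
t=3  I2 RO
t=4  I1 EX; I2 EX
t=5  I1 WR R0; I2 WR R2
t=6  I3→IntU
t=7  I3 RO; I4→MulU
t=8  I3 EX; I4 RO; I5→DivU
t=9  I3 WR R0
t=11  I4 EX
t=12  I4 WR R4
t=13  I5 RO
t=20  I5 EX
t=21  I5 WR R3
t=22  I6→DivU
t=23  I6 RO
t=30  I6 EX
t=31  I6 WR R2

cycle = 31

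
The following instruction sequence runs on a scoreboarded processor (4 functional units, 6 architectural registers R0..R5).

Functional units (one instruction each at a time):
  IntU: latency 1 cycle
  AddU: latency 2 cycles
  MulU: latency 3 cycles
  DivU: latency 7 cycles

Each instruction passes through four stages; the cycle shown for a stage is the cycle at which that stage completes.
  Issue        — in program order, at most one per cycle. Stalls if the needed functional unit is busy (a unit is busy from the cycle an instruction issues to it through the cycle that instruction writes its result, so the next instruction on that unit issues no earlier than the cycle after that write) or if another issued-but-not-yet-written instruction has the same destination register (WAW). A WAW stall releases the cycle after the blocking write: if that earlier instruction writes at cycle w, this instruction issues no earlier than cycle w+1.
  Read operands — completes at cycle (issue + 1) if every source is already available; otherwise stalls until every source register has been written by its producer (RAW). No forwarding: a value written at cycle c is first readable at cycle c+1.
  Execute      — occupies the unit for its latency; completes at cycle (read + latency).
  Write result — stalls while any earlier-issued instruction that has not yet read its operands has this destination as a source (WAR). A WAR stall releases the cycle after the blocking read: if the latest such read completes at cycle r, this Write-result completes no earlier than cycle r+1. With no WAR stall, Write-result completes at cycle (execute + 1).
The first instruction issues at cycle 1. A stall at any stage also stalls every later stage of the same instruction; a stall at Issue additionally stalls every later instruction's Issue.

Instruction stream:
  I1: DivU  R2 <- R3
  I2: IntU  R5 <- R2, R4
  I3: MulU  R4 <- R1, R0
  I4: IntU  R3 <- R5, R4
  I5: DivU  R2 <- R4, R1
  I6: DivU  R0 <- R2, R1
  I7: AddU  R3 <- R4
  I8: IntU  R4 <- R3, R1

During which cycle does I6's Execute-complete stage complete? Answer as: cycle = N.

cycle 1: issue I1 (DivU)
cycle 2: I1 read-ops · issue I2 (IntU)
cycle 3: issue I3 (MulU)
cycle 4: I3 read-ops
cycle 7: I3 finished on MulU
cycle 9: I1 finished on DivU
cycle 10: I1→R2
cycle 11: I2 read-ops
cycle 12: I2 finished on IntU · I3→R4
cycle 13: I2→R5
cycle 14: issue I4 (IntU)
cycle 15: I4 read-ops · issue I5 (DivU)
cycle 16: I4 finished on IntU · I5 read-ops
cycle 17: I4→R3
cycle 23: I5 finished on DivU
cycle 24: I5→R2
cycle 25: issue I6 (DivU)
cycle 26: I6 read-ops · issue I7 (AddU)
cycle 27: I7 read-ops · issue I8 (IntU)
cycle 29: I7 finished on AddU
cycle 30: I7→R3
cycle 31: I8 read-ops
cycle 32: I8 finished on IntU
cycle 33: I6 finished on DivU · I8→R4
cycle 34: I6→R0

cycle = 33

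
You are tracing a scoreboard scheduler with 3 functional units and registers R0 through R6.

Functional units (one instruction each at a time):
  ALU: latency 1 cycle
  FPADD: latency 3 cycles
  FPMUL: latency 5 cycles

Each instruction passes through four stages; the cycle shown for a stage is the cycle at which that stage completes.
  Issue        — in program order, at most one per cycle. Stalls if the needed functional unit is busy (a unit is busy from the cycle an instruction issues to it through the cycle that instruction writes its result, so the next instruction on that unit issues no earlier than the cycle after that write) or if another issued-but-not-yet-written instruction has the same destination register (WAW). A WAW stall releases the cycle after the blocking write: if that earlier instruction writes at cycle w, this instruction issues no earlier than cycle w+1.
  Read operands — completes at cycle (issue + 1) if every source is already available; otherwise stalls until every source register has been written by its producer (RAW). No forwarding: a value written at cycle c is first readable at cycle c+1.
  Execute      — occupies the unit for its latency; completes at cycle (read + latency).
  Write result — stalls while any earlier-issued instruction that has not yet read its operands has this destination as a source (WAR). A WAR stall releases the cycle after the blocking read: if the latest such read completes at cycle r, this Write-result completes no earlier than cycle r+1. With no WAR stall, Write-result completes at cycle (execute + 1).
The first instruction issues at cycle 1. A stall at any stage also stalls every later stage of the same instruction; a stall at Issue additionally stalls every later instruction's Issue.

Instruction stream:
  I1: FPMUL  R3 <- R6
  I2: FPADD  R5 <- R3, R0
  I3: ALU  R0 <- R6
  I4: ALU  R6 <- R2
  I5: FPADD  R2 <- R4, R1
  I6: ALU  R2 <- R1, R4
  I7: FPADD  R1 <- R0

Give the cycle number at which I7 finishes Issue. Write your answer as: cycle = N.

cycle = 21

  I1 | 1 | 2 | 7 | 8
  I2 | 2 | 9 | 12 | 13   RAW R3: wait I1 write@8
  I3 | 3 | 4 | 5 | 10   WAR R0: wait I2 read@9
  I4 | 11 | 12 | 13 | 14   struct: ALU busy until I3 writes@10
  I5 | 14 | 15 | 18 | 19   struct: FPADD busy until I2 writes@13
  I6 | 20 | 21 | 22 | 23   WAW R2: wait I5 write@19
  I7 | 21 | 22 | 25 | 26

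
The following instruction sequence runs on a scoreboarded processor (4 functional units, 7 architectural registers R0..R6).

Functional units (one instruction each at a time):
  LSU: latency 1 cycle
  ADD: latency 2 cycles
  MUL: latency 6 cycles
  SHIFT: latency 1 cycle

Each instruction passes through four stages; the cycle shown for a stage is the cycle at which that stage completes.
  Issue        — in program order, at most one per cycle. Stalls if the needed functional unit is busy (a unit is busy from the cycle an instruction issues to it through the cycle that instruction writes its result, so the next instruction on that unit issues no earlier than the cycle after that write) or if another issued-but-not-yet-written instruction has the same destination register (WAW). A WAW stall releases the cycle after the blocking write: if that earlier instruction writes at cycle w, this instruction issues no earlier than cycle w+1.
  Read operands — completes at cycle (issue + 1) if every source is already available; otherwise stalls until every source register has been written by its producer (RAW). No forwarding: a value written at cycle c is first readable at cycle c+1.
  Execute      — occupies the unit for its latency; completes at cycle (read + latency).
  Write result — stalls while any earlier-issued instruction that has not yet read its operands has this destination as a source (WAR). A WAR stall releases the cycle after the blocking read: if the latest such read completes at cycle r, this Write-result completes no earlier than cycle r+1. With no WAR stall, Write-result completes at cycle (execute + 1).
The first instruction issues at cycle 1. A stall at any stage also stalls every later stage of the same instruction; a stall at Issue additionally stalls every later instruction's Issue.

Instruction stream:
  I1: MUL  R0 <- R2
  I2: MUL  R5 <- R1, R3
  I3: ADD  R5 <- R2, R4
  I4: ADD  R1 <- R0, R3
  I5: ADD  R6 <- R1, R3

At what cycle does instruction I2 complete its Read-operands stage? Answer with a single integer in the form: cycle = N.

c1: I1 dispatched to MUL
c2: I1 operands ready
c8: I1 complete
c9: R0←I1
c10: I2 dispatched to MUL
c11: I2 operands ready
c17: I2 complete
c18: R5←I2
c19: I3 dispatched to ADD
c20: I3 operands ready
c22: I3 complete
c23: R5←I3
c24: I4 dispatched to ADD
c25: I4 operands ready
c27: I4 complete
c28: R1←I4
c29: I5 dispatched to ADD
c30: I5 operands ready
c32: I5 complete
c33: R6←I5

cycle = 11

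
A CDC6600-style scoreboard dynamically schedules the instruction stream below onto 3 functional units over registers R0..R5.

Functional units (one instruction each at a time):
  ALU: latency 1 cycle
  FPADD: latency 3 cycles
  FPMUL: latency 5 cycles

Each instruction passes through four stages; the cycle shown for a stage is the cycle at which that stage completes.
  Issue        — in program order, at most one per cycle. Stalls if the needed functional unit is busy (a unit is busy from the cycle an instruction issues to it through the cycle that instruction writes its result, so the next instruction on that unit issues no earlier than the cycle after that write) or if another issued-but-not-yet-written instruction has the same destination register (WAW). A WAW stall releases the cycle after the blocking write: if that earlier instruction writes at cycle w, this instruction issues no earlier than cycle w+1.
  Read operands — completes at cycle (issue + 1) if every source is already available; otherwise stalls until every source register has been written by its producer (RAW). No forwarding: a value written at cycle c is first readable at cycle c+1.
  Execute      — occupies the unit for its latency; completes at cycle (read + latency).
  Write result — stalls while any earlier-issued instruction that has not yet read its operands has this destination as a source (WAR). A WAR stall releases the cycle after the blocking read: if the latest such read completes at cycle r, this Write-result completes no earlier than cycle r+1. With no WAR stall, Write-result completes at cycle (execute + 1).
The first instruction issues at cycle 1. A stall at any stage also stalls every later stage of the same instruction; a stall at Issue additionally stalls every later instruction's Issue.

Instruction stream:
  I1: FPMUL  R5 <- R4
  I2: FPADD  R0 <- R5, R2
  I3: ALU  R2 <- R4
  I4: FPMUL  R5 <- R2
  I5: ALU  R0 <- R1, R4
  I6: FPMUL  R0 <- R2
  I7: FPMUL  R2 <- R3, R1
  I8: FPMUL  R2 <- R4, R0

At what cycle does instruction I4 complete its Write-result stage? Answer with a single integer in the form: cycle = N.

cycle = 17

[1] I1 issues→FPMUL
[2] I1 reads | I2 issues→FPADD
[3] I3 issues→ALU
[4] I3 reads
[5] I3 exec-done
[7] I1 exec-done
[8] I1 writes R5
[9] I2 reads | I4 issues→FPMUL
[10] I3 writes R2
[11] I4 reads
[12] I2 exec-done
[13] I2 writes R0
[14] I5 issues→ALU
[15] I5 reads
[16] I4 exec-done | I5 exec-done
[17] I4 writes R5 | I5 writes R0
[18] I6 issues→FPMUL
[19] I6 reads
[24] I6 exec-done
[25] I6 writes R0
[26] I7 issues→FPMUL
[27] I7 reads
[32] I7 exec-done
[33] I7 writes R2
[34] I8 issues→FPMUL
[35] I8 reads
[40] I8 exec-done
[41] I8 writes R2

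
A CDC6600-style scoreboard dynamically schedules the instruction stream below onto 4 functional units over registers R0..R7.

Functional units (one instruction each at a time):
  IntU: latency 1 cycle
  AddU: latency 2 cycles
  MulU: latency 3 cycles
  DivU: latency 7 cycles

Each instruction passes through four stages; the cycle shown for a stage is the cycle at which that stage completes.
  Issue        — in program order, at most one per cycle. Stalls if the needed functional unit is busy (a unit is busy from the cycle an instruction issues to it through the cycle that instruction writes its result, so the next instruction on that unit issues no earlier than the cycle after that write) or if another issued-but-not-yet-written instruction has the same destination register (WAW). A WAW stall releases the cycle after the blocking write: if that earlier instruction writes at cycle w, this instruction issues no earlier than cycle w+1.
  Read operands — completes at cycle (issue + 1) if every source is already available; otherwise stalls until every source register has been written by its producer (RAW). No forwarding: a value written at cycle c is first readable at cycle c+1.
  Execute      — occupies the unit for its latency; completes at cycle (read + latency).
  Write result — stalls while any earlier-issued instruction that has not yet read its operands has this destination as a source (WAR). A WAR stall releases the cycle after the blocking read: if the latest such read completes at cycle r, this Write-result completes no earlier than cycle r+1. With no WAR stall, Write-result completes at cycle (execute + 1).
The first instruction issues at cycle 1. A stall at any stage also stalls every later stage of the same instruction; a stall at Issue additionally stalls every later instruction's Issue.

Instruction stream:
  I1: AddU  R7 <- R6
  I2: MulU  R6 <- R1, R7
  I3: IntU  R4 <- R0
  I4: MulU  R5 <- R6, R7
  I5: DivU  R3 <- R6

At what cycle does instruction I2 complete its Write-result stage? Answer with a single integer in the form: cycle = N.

cycle = 10

  I1 | 1 | 2 | 4 | 5
  I2 | 2 | 6 | 9 | 10   RAW R7: wait I1 write@5
  I3 | 3 | 4 | 5 | 6
  I4 | 11 | 12 | 15 | 16   struct: MulU busy until I2 writes@10
  I5 | 12 | 13 | 20 | 21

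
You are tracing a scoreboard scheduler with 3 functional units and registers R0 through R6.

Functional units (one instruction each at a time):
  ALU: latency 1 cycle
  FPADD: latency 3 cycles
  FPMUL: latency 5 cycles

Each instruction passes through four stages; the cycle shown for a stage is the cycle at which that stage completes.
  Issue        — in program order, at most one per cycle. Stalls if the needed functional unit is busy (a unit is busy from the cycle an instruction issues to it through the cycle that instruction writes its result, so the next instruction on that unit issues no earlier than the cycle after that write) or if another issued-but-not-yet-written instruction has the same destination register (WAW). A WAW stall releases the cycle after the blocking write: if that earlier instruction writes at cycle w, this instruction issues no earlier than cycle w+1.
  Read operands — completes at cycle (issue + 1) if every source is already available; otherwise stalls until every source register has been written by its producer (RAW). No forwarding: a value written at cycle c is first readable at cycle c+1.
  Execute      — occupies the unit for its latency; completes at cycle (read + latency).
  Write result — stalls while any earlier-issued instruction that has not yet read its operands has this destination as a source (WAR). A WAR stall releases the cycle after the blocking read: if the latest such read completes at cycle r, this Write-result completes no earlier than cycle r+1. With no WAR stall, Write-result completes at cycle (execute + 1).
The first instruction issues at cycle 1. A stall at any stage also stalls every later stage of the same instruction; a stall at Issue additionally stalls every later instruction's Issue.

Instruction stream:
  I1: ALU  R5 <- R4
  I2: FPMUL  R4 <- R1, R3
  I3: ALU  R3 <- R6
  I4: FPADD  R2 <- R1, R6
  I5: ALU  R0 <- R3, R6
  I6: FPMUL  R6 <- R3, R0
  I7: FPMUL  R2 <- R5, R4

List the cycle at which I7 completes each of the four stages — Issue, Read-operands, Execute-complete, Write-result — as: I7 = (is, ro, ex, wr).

  I1 | 1 | 2 | 3 | 4
  I2 | 2 | 3 | 8 | 9
  I3 | 5 | 6 | 7 | 8   struct: ALU busy until I1 writes@4
  I4 | 6 | 7 | 10 | 11
  I5 | 9 | 10 | 11 | 12   struct: ALU busy until I3 writes@8
  I6 | 10 | 13 | 18 | 19   RAW R0: wait I5 write@12
  I7 | 20 | 21 | 26 | 27   struct: FPMUL busy until I6 writes@19

I7 = (20, 21, 26, 27)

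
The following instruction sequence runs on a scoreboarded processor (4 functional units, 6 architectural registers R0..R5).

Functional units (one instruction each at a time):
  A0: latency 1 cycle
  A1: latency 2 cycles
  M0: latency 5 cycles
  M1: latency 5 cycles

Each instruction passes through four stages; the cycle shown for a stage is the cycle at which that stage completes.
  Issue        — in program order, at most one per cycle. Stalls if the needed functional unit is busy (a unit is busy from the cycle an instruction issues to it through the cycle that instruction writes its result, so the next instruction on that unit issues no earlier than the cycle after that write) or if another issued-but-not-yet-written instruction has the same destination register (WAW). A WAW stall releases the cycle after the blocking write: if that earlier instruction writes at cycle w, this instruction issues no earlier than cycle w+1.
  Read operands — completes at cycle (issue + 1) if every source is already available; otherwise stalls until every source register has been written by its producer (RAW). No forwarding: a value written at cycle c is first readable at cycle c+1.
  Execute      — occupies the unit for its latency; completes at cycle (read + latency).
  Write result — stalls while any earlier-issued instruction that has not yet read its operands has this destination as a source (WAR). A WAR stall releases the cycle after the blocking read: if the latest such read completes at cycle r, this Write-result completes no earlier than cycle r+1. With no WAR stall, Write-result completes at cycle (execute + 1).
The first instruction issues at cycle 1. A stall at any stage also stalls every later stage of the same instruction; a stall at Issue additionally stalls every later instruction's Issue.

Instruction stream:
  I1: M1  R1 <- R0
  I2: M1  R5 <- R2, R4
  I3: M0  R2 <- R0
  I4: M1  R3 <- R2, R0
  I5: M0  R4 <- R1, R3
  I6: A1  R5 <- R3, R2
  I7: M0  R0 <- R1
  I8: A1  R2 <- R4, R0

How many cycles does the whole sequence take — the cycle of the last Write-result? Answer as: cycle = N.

[1] issue I1 (M1)
[2] I1 read-ops
[7] I1 finished on M1
[8] I1→R1
[9] issue I2 (M1)
[10] I2 read-ops · issue I3 (M0)
[11] I3 read-ops
[15] I2 finished on M1
[16] I2→R5 · I3 finished on M0
[17] I3→R2 · issue I4 (M1)
[18] I4 read-ops · issue I5 (M0)
[19] issue I6 (A1)
[23] I4 finished on M1
[24] I4→R3
[25] I5 read-ops · I6 read-ops
[27] I6 finished on A1
[28] I6→R5
[30] I5 finished on M0
[31] I5→R4
[32] issue I7 (M0)
[33] I7 read-ops · issue I8 (A1)
[38] I7 finished on M0
[39] I7→R0
[40] I8 read-ops
[42] I8 finished on A1
[43] I8→R2

cycle = 43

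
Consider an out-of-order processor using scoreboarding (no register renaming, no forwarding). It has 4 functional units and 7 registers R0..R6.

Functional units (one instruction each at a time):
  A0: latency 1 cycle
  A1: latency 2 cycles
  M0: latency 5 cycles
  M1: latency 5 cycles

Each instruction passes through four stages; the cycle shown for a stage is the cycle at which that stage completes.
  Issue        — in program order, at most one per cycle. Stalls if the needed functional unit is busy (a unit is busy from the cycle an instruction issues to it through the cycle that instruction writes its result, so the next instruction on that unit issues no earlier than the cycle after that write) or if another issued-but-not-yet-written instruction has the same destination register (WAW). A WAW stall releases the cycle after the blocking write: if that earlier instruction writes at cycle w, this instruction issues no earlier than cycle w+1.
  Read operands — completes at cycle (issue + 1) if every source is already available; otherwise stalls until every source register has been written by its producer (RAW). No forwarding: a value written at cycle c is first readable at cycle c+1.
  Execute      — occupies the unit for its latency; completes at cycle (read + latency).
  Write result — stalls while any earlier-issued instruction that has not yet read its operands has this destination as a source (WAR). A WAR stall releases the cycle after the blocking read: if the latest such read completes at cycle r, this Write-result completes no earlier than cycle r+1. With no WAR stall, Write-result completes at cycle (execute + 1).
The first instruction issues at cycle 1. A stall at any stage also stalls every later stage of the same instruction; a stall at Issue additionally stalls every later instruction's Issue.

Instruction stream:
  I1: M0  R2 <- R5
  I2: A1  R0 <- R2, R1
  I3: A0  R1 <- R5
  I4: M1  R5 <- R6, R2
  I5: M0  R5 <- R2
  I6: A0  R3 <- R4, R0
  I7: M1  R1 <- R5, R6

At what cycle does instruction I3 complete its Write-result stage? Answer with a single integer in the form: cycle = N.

[1] I1 dispatched to M0
[2] I1 operands ready | I2 dispatched to A1
[3] I3 dispatched to A0
[4] I3 operands ready | I4 dispatched to M1
[5] I3 complete
[7] I1 complete
[8] R2←I1
[9] I2 operands ready | I4 operands ready
[10] R1←I3
[11] I2 complete
[12] R0←I2
[14] I4 complete
[15] R5←I4
[16] I5 dispatched to M0
[17] I5 operands ready | I6 dispatched to A0
[18] I6 operands ready | I7 dispatched to M1
[19] I6 complete
[20] R3←I6
[22] I5 complete
[23] R5←I5
[24] I7 operands ready
[29] I7 complete
[30] R1←I7

cycle = 10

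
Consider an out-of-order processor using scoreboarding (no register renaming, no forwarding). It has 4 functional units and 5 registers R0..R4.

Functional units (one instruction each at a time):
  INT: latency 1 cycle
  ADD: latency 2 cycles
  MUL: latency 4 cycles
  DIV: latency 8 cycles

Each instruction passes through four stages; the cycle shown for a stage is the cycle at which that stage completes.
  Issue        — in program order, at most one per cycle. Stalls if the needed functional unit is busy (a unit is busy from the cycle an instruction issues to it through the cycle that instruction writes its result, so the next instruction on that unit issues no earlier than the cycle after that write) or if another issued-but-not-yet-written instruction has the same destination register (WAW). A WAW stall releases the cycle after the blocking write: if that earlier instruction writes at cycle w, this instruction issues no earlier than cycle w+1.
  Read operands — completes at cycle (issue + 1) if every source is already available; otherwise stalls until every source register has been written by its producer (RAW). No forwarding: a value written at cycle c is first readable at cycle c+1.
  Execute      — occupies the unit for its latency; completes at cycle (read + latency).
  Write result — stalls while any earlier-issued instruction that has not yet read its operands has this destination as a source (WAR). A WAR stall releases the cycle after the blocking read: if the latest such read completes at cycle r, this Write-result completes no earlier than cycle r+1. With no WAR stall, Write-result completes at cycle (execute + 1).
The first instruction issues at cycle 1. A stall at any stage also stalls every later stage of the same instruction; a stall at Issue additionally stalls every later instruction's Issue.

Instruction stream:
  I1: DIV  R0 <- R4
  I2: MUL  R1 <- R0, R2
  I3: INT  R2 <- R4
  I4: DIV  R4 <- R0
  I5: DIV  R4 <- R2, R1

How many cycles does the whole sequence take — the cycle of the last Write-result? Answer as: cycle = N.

cycle = 33

I1  is:1  ro:2  ex:10  wr:11
I2  is:2  ro:12  ex:16  wr:17  — RAW R0: wait I1 write@11
I3  is:3  ro:4  ex:5  wr:13  — WAR R2: wait I2 read@12
I4  is:12  ro:13  ex:21  wr:22  — struct: DIV busy until I1 writes@11
I5  is:23  ro:24  ex:32  wr:33  — struct: DIV busy until I4 writes@22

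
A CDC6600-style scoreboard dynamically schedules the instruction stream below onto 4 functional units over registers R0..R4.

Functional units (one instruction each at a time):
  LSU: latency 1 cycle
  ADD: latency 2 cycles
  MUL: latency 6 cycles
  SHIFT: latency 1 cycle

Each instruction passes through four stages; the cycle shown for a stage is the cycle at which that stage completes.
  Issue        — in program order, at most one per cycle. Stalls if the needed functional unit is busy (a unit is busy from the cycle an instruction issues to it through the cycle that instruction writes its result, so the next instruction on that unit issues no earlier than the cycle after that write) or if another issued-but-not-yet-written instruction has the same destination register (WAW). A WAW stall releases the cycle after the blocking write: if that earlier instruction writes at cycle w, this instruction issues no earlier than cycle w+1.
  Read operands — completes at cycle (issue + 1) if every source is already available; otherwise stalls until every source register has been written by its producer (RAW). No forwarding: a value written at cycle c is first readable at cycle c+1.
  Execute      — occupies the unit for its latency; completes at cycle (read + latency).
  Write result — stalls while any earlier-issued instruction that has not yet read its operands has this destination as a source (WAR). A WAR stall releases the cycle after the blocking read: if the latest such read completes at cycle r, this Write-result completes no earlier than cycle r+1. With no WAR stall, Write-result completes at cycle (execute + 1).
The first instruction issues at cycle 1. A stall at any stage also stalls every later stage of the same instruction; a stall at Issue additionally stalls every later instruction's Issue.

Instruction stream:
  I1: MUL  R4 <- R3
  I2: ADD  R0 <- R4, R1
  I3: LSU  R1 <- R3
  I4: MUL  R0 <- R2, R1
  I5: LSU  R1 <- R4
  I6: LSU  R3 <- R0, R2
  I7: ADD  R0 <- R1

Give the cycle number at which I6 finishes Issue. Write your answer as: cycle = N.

I1  is:1  ro:2  ex:8  wr:9
I2  is:2  ro:10  ex:12  wr:13  — RAW R4: wait I1 write@9
I3  is:3  ro:4  ex:5  wr:11  — WAR R1: wait I2 read@10
I4  is:14  ro:15  ex:21  wr:22  — WAW R0: wait I2 write@13
I5  is:15  ro:16  ex:17  wr:18
I6  is:19  ro:23  ex:24  wr:25  — struct: LSU busy until I5 writes@18, RAW R0: wait I4 write@22
I7  is:23  ro:24  ex:26  wr:27  — WAW R0: wait I4 write@22

cycle = 19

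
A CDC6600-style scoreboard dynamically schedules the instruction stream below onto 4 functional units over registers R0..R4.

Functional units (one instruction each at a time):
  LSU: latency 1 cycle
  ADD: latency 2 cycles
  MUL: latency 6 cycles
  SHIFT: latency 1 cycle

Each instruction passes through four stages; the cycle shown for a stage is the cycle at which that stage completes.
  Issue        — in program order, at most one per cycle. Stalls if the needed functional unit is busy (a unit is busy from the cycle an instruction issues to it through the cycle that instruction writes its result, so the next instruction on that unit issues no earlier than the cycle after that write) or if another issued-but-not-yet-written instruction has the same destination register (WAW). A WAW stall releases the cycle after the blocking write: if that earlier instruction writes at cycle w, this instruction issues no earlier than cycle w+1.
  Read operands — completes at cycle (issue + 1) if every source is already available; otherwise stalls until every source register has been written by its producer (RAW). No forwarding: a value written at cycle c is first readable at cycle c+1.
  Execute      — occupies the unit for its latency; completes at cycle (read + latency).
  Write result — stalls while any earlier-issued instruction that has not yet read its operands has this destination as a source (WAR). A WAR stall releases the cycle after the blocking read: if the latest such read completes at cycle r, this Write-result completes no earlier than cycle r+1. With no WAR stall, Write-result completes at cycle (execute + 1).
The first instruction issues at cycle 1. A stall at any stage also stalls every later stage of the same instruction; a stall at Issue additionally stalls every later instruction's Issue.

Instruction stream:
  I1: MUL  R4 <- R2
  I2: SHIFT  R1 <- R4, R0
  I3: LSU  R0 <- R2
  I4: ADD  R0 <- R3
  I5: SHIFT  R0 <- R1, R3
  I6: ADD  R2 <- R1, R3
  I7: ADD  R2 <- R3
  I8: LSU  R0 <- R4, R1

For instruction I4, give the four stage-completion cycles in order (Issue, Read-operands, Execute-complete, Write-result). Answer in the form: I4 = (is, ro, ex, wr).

[1] I1 dispatched to MUL
[2] I1 operands ready · I2 dispatched to SHIFT
[3] I3 dispatched to LSU
[4] I3 operands ready
[5] I3 complete
[8] I1 complete
[9] R4←I1
[10] I2 operands ready
[11] I2 complete · R0←I3
[12] R1←I2 · I4 dispatched to ADD
[13] I4 operands ready
[15] I4 complete
[16] R0←I4
[17] I5 dispatched to SHIFT
[18] I5 operands ready · I6 dispatched to ADD
[19] I5 complete · I6 operands ready
[20] R0←I5
[21] I6 complete
[22] R2←I6
[23] I7 dispatched to ADD
[24] I7 operands ready · I8 dispatched to LSU
[25] I8 operands ready
[26] I7 complete · I8 complete
[27] R2←I7 · R0←I8

I4 = (12, 13, 15, 16)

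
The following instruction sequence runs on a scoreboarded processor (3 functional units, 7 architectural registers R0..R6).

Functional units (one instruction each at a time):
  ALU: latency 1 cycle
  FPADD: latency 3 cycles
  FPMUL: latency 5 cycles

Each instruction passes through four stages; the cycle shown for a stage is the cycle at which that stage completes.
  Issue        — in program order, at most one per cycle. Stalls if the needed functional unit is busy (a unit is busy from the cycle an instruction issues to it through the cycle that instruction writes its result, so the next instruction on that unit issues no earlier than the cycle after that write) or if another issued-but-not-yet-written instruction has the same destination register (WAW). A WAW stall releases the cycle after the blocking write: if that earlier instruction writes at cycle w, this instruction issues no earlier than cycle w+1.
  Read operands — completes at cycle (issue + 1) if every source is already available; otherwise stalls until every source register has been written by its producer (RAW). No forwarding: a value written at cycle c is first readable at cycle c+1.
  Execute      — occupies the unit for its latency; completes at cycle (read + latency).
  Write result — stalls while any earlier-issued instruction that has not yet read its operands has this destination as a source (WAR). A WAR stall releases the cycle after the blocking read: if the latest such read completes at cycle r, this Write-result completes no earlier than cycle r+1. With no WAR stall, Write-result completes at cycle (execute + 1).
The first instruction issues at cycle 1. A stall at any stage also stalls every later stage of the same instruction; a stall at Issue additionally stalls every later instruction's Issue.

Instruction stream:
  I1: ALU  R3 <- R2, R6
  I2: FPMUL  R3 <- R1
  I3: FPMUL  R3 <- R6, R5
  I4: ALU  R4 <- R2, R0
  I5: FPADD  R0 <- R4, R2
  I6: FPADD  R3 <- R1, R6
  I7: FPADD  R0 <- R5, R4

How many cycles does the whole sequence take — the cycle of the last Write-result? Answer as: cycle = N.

cycle = 34

  I1 | 1 | 2 | 3 | 4
  I2 | 5 | 6 | 11 | 12   WAW R3: wait I1 write@4
  I3 | 13 | 14 | 19 | 20   struct: FPMUL busy until I2 writes@12
  I4 | 14 | 15 | 16 | 17
  I5 | 15 | 18 | 21 | 22   RAW R4: wait I4 write@17
  I6 | 23 | 24 | 27 | 28   struct: FPADD busy until I5 writes@22
  I7 | 29 | 30 | 33 | 34   struct: FPADD busy until I6 writes@28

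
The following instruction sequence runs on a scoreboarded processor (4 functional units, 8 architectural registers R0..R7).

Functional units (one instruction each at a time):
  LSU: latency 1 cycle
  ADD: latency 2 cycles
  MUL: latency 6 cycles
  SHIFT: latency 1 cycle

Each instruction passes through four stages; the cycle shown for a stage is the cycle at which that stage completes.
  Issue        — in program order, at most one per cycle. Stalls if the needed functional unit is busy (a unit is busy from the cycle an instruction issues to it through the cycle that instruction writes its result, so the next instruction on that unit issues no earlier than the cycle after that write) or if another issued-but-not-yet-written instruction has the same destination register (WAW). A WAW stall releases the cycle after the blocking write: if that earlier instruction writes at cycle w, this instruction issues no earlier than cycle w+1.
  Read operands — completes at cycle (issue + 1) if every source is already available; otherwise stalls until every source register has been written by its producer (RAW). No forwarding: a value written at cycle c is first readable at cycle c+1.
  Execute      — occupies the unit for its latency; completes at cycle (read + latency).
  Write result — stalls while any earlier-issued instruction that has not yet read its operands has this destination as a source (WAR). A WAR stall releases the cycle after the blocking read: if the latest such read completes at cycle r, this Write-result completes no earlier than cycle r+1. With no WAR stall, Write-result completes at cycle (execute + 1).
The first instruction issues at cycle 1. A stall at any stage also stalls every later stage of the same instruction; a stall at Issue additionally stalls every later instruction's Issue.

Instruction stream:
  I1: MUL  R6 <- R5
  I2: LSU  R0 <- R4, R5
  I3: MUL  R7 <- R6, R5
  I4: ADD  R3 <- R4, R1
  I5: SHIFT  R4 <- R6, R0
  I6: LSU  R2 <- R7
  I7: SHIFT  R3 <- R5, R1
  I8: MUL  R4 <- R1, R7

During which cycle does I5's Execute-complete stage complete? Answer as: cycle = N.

cycle = 14

1) issue 1, read 2, done 8, write 9
2) issue 2, read 3, done 4, write 5
3) issue 10, read 11, done 17, write 18  <struct: MUL busy until I1 writes@9>
4) issue 11, read 12, done 14, write 15
5) issue 12, read 13, done 14, write 15
6) issue 13, read 19, done 20, write 21  <RAW R7: wait I3 write@18>
7) issue 16, read 17, done 18, write 19  <struct: SHIFT busy until I5 writes@15>
8) issue 19, read 20, done 26, write 27  <struct: MUL busy until I3 writes@18>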